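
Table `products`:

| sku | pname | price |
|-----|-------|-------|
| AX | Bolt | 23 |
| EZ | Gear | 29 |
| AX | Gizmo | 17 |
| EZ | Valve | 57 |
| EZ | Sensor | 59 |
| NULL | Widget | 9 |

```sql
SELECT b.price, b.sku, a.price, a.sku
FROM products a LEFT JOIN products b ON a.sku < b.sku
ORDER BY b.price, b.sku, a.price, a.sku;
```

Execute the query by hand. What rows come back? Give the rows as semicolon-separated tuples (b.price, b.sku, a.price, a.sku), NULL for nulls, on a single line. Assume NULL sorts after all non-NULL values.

(29, EZ, 17, AX); (29, EZ, 23, AX); (57, EZ, 17, AX); (57, EZ, 23, AX); (59, EZ, 17, AX); (59, EZ, 23, AX); (NULL, NULL, 9, NULL); (NULL, NULL, 29, EZ); (NULL, NULL, 57, EZ); (NULL, NULL, 59, EZ)

LEFT JOIN keeps every row from `products a`; unmatched rows get NULL for `products b`'s columns.
Matching on a.sku < b.sku. A NULL in a compared column never satisfies the condition.
Matched pairs: 6; unmatched a rows kept: 4.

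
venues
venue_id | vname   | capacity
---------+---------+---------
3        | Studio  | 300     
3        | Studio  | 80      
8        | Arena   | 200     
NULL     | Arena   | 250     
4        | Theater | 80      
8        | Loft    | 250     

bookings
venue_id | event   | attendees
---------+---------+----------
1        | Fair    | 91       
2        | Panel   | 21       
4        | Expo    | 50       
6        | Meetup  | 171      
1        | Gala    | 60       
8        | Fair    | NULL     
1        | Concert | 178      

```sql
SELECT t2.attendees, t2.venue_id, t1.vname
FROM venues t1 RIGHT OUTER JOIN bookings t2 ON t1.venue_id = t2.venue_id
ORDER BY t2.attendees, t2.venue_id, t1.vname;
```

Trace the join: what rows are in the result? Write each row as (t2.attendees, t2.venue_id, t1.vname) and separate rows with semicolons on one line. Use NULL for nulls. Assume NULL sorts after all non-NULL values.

(21, 2, NULL); (50, 4, Theater); (60, 1, NULL); (91, 1, NULL); (171, 6, NULL); (178, 1, NULL); (NULL, 8, Arena); (NULL, 8, Loft)

RIGHT JOIN keeps every row from `bookings`; unmatched rows get NULL for `venues`'s columns.
Matching on t1.venue_id = t2.venue_id. A NULL in a compared column never satisfies the condition.
Matched pairs: 3; unmatched t2 rows kept: 5.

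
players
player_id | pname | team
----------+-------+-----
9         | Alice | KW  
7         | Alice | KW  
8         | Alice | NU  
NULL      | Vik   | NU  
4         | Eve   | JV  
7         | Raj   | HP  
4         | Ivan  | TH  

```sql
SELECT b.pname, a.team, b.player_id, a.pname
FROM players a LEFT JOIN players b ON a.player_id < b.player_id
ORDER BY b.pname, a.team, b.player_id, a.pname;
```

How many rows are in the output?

15

LEFT JOIN keeps every row from `players a`; unmatched rows get NULL for `players b`'s columns.
Matching on a.player_id < b.player_id. A NULL in a compared column never satisfies the condition.
- a[0] player_id=9 → no match; kept with NULLs on the b side.
- a[1] player_id=7 → 2 match(es) in b → 2 row(s).
- a[2] player_id=8 → 1 match(es) in b → 1 row(s).
- a[3] player_id=NULL → no match; kept with NULLs on the b side.
- a[4] player_id=4 → 4 match(es) in b → 4 row(s).
- a[5] player_id=7 → 2 match(es) in b → 2 row(s).
- a[6] player_id=4 → 4 match(es) in b → 4 row(s).
Total: 13 matched + 2 padded = 15 rows.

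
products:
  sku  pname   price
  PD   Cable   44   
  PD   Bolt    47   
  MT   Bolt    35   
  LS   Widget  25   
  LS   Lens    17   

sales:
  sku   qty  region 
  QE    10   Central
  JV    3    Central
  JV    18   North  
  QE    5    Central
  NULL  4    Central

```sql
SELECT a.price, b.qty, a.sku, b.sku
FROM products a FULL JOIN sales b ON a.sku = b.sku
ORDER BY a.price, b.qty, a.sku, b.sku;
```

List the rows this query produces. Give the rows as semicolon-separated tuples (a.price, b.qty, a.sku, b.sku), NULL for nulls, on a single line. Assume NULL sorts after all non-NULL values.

(17, NULL, LS, NULL); (25, NULL, LS, NULL); (35, NULL, MT, NULL); (44, NULL, PD, NULL); (47, NULL, PD, NULL); (NULL, 3, NULL, JV); (NULL, 4, NULL, NULL); (NULL, 5, NULL, QE); (NULL, 10, NULL, QE); (NULL, 18, NULL, JV)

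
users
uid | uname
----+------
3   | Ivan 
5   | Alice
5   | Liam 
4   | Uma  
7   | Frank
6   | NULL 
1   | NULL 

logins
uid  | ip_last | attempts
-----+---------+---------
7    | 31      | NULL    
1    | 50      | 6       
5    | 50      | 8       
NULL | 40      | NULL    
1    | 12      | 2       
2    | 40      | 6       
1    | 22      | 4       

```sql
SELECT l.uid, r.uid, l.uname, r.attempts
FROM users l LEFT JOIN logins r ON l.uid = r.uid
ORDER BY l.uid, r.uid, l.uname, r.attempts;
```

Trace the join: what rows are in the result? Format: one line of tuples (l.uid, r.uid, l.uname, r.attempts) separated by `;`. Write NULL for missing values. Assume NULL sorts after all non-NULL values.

LEFT JOIN keeps every row from `users`; unmatched rows get NULL for `logins`'s columns.
Matching on l.uid = r.uid. A NULL in a compared column never satisfies the condition.
- l row (uid=3): no match → kept, r columns NULL.
- l row (uid=5): matches 1 r row(s) → 1 output row(s).
- l row (uid=5): matches 1 r row(s) → 1 output row(s).
- l row (uid=4): no match → kept, r columns NULL.
- l row (uid=7): matches 1 r row(s) → 1 output row(s).
- l row (uid=6): no match → kept, r columns NULL.
- l row (uid=1): matches 3 r row(s) → 3 output row(s).
After projecting and ordering:
l.uid | r.uid | l.uname | r.attempts
1 | 1 | NULL | 2
1 | 1 | NULL | 4
1 | 1 | NULL | 6
3 | NULL | Ivan | NULL
4 | NULL | Uma | NULL
5 | 5 | Alice | 8
5 | 5 | Liam | 8
6 | NULL | NULL | NULL
7 | 7 | Frank | NULL

(1, 1, NULL, 2); (1, 1, NULL, 4); (1, 1, NULL, 6); (3, NULL, Ivan, NULL); (4, NULL, Uma, NULL); (5, 5, Alice, 8); (5, 5, Liam, 8); (6, NULL, NULL, NULL); (7, 7, Frank, NULL)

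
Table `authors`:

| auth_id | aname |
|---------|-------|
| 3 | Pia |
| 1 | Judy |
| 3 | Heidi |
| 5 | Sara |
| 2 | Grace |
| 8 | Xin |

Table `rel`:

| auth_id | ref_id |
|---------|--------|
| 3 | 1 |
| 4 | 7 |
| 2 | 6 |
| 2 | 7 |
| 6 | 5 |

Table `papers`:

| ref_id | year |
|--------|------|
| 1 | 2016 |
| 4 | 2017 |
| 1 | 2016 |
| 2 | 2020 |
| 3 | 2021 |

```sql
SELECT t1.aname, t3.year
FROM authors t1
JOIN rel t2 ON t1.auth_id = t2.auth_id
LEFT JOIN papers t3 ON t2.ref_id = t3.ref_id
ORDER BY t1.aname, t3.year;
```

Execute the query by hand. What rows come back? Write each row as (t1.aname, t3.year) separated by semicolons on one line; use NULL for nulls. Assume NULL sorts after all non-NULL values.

Joins associate left-to-right: authors INNER JOIN rel on auth_id gives 4 intermediate row(s).
Then LEFT JOIN `papers t3` on ref_id: each of those 4 rows is kept; rows whose t2.ref_id has no match in t3 get NULL for t3's columns.

(Grace, NULL); (Grace, NULL); (Heidi, 2016); (Heidi, 2016); (Pia, 2016); (Pia, 2016)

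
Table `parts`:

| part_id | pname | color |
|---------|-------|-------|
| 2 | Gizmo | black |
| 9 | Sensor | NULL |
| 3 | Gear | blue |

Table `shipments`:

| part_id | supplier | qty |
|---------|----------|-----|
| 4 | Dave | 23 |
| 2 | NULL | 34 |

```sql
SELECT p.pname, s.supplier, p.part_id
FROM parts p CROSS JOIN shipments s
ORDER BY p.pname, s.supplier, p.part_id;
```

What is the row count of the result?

6

CROSS JOIN pairs every row of `parts` with every row of `shipments`: 3 × 2 = 6 rows.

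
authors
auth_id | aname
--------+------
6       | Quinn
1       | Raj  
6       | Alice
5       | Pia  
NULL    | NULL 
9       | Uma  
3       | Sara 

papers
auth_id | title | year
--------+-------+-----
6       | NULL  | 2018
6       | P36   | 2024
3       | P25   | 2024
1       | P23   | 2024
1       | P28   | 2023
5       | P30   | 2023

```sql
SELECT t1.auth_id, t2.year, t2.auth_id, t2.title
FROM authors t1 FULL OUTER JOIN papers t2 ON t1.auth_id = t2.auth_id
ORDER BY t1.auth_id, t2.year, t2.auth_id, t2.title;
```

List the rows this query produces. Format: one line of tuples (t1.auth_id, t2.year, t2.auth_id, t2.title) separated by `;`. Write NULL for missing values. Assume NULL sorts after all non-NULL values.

FULL OUTER JOIN keeps every row from both sides; unmatched rows get NULL for the other side's columns.
Matching on t1.auth_id = t2.auth_id. A NULL in a compared column never satisfies the condition.
- t1 row (auth_id=6): matches 2 t2 row(s) → 2 output row(s).
- t1 row (auth_id=1): matches 2 t2 row(s) → 2 output row(s).
- t1 row (auth_id=6): matches 2 t2 row(s) → 2 output row(s).
- t1 row (auth_id=5): matches 1 t2 row(s) → 1 output row(s).
- t1 row (auth_id=NULL): no match → kept, t2 columns NULL.
- t1 row (auth_id=9): no match → kept, t2 columns NULL.
- t1 row (auth_id=3): matches 1 t2 row(s) → 1 output row(s).
After projecting and ordering:
t1.auth_id | t2.year | t2.auth_id | t2.title
1 | 2023 | 1 | P28
1 | 2024 | 1 | P23
3 | 2024 | 3 | P25
5 | 2023 | 5 | P30
6 | 2018 | 6 | NULL
6 | 2018 | 6 | NULL
6 | 2024 | 6 | P36
6 | 2024 | 6 | P36
9 | NULL | NULL | NULL
NULL | NULL | NULL | NULL

(1, 2023, 1, P28); (1, 2024, 1, P23); (3, 2024, 3, P25); (5, 2023, 5, P30); (6, 2018, 6, NULL); (6, 2018, 6, NULL); (6, 2024, 6, P36); (6, 2024, 6, P36); (9, NULL, NULL, NULL); (NULL, NULL, NULL, NULL)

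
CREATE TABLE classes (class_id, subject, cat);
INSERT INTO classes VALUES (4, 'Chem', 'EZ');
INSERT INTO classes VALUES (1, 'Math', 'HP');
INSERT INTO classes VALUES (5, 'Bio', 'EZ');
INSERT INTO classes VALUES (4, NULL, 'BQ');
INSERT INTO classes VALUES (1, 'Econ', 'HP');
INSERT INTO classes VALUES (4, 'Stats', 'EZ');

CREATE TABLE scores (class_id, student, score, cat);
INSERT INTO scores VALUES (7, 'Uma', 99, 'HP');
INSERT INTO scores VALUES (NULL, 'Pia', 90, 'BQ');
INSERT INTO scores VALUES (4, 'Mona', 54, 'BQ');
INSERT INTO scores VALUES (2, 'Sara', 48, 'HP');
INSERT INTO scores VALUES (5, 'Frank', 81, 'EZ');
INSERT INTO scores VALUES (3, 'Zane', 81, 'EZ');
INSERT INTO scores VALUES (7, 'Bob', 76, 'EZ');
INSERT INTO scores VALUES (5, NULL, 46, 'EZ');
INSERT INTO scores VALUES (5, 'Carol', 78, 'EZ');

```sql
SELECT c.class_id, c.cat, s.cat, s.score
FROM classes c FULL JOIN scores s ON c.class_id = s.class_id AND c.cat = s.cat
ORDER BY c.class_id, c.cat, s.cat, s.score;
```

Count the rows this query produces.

FULL OUTER JOIN keeps every row from both sides; unmatched rows get NULL for the other side's columns.
Matching on c.class_id = s.class_id AND c.cat = s.cat. A NULL in a compared column never satisfies the condition.
- c row (class_id=4, cat=EZ): no match → kept, s columns NULL.
- c row (class_id=1, cat=HP): no match → kept, s columns NULL.
- c row (class_id=5, cat=EZ): matches 3 s row(s) → 3 output row(s).
- c row (class_id=4, cat=BQ): matches 1 s row(s) → 1 output row(s).
- c row (class_id=1, cat=HP): no match → kept, s columns NULL.
- c row (class_id=4, cat=EZ): no match → kept, s columns NULL.
- 5 row(s) from s found no c partner → padded with NULL.
Total: 4 matched + 9 padded = 13 rows.

13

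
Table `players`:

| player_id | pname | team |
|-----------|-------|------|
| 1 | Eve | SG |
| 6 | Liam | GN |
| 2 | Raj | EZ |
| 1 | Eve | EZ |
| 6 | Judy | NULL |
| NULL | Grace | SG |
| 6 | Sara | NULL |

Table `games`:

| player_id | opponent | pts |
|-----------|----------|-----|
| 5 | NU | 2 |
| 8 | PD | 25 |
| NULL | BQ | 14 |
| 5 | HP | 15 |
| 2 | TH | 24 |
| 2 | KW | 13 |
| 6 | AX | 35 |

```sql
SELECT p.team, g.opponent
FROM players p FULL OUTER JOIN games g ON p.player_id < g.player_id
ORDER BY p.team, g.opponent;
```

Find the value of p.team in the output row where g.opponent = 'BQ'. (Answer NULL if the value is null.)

NULL

FULL OUTER JOIN keeps every row from both sides; unmatched rows get NULL for the other side's columns.
Matching on p.player_id < g.player_id. A NULL in a compared column never satisfies the condition.
Matched pairs: 19; unmatched p rows kept: 1; unmatched g rows kept: 1.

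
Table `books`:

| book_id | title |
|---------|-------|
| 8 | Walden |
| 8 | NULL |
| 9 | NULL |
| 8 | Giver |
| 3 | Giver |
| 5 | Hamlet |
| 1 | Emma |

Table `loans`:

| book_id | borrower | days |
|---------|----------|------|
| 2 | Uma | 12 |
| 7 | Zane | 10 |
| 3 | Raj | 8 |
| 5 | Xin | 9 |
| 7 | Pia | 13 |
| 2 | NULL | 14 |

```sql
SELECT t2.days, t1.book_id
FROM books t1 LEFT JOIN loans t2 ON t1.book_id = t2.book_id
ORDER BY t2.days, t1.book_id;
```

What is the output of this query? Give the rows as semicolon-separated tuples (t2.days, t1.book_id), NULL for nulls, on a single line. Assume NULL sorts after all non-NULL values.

LEFT JOIN keeps every row from `books`; unmatched rows get NULL for `loans`'s columns.
Matching on t1.book_id = t2.book_id.
- t1[0] book_id=8 → no match; kept with NULLs on the t2 side.
- t1[1] book_id=8 → no match; kept with NULLs on the t2 side.
- t1[2] book_id=9 → no match; kept with NULLs on the t2 side.
- t1[3] book_id=8 → no match; kept with NULLs on the t2 side.
- t1[4] book_id=3 → 1 match(es) in t2 → 1 row(s).
- t1[5] book_id=5 → 1 match(es) in t2 → 1 row(s).
- t1[6] book_id=1 → no match; kept with NULLs on the t2 side.
After projecting and ordering:
t2.days | t1.book_id
8 | 3
9 | 5
NULL | 1
NULL | 8
NULL | 8
NULL | 8
NULL | 9

(8, 3); (9, 5); (NULL, 1); (NULL, 8); (NULL, 8); (NULL, 8); (NULL, 9)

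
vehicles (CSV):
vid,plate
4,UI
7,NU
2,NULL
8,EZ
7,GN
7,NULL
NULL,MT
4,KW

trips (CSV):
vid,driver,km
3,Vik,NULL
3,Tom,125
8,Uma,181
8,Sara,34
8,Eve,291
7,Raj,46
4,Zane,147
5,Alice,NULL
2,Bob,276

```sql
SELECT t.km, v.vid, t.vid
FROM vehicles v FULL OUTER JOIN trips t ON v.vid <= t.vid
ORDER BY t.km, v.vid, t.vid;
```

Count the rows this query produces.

FULL OUTER JOIN keeps every row from both sides; unmatched rows get NULL for the other side's columns.
Matching on v.vid <= t.vid. A NULL in a compared column never satisfies the condition.
- v[0] vid=4 → 6 match(es) in t → 6 row(s).
- v[1] vid=7 → 4 match(es) in t → 4 row(s).
- v[2] vid=2 → 9 match(es) in t → 9 row(s).
- v[3] vid=8 → 3 match(es) in t → 3 row(s).
- v[4] vid=7 → 4 match(es) in t → 4 row(s).
- v[5] vid=7 → 4 match(es) in t → 4 row(s).
- v[6] vid=NULL → no match; kept with NULLs on the t side.
- v[7] vid=4 → 6 match(es) in t → 6 row(s).
Total: 36 matched + 1 padded = 37 rows.

37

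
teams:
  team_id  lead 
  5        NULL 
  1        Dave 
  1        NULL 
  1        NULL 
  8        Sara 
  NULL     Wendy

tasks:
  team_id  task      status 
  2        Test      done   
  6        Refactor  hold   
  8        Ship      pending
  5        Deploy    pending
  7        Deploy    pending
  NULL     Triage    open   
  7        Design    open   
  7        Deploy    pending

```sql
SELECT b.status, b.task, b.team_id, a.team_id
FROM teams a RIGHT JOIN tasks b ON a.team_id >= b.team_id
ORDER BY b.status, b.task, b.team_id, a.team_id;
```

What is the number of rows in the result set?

10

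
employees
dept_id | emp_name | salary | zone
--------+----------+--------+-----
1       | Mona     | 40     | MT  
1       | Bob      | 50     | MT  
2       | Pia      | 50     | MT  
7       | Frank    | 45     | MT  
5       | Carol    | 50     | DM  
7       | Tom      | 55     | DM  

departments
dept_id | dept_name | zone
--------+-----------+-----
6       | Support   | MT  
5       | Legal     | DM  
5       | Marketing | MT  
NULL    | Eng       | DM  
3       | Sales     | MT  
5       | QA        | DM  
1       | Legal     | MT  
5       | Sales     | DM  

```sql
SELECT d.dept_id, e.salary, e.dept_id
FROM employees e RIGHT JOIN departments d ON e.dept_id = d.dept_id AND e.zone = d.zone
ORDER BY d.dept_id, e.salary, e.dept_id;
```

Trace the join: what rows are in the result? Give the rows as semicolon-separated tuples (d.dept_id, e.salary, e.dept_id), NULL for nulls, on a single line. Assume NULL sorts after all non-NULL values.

RIGHT JOIN keeps every row from `departments`; unmatched rows get NULL for `employees`'s columns.
Matching on e.dept_id = d.dept_id AND e.zone = d.zone. A NULL in a compared column never satisfies the condition.
- e (dept_id=1, zone=MT) pairs with 1 row(s) of d.
- e (dept_id=1, zone=MT) pairs with 1 row(s) of d.
- e (dept_id=2, zone=MT) has no partner in d.
- e (dept_id=7, zone=MT) has no partner in d.
- e (dept_id=5, zone=DM) pairs with 3 row(s) of d.
- e (dept_id=7, zone=DM) has no partner in d.
- 4 d row(s) had no e match → kept, e columns NULL.
After projecting and ordering:
d.dept_id | e.salary | e.dept_id
1 | 40 | 1
1 | 50 | 1
3 | NULL | NULL
5 | 50 | 5
5 | 50 | 5
5 | 50 | 5
5 | NULL | NULL
6 | NULL | NULL
NULL | NULL | NULL

(1, 40, 1); (1, 50, 1); (3, NULL, NULL); (5, 50, 5); (5, 50, 5); (5, 50, 5); (5, NULL, NULL); (6, NULL, NULL); (NULL, NULL, NULL)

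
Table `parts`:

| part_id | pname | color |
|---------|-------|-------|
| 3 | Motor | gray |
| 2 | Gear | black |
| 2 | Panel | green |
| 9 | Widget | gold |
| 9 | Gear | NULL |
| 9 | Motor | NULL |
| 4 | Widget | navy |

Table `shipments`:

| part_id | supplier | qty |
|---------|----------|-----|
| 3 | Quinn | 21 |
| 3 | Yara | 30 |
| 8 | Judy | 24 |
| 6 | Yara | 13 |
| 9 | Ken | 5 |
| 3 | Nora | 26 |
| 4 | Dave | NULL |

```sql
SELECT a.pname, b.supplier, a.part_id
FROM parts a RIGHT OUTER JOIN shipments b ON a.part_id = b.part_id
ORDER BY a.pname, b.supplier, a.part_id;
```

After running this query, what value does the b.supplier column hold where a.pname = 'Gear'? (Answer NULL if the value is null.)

Ken

RIGHT JOIN keeps every row from `shipments`; unmatched rows get NULL for `parts`'s columns.
Matching on a.part_id = b.part_id.
- a row (part_id=3): matches 3 b row(s) → 3 output row(s).
- a row (part_id=2): no match.
- a row (part_id=2): no match.
- a row (part_id=9): matches 1 b row(s) → 1 output row(s).
- a row (part_id=9): matches 1 b row(s) → 1 output row(s).
- a row (part_id=9): matches 1 b row(s) → 1 output row(s).
- a row (part_id=4): matches 1 b row(s) → 1 output row(s).
- 2 b row(s) had no a match → kept, a columns NULL.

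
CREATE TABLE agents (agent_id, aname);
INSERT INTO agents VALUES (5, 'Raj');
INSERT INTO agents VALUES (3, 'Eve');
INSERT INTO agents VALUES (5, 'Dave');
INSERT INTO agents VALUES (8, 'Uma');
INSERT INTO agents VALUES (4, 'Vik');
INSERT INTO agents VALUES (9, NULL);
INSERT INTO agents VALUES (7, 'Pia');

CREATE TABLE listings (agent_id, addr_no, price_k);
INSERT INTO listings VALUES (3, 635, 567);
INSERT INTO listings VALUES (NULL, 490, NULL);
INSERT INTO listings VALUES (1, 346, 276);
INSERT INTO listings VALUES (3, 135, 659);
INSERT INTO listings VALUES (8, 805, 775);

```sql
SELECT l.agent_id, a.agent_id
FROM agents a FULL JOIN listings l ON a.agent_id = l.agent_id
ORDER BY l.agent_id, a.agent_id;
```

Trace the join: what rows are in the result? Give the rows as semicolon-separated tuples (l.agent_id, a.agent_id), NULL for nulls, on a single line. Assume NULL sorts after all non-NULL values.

(1, NULL); (3, 3); (3, 3); (8, 8); (NULL, 4); (NULL, 5); (NULL, 5); (NULL, 7); (NULL, 9); (NULL, NULL)

FULL OUTER JOIN keeps every row from both sides; unmatched rows get NULL for the other side's columns.
Matching on a.agent_id = l.agent_id. A NULL in a compared column never satisfies the condition.
- a[0] agent_id=5 → no match; kept with NULLs on the l side.
- a[1] agent_id=3 → 2 match(es) in l → 2 row(s).
- a[2] agent_id=5 → no match; kept with NULLs on the l side.
- a[3] agent_id=8 → 1 match(es) in l → 1 row(s).
- a[4] agent_id=4 → no match; kept with NULLs on the l side.
- a[5] agent_id=9 → no match; kept with NULLs on the l side.
- a[6] agent_id=7 → no match; kept with NULLs on the l side.
- 2 row(s) from l found no a partner → padded with NULL.
After projecting and ordering:
l.agent_id | a.agent_id
1 | NULL
3 | 3
3 | 3
8 | 8
NULL | 4
NULL | 5
NULL | 5
NULL | 7
NULL | 9
NULL | NULL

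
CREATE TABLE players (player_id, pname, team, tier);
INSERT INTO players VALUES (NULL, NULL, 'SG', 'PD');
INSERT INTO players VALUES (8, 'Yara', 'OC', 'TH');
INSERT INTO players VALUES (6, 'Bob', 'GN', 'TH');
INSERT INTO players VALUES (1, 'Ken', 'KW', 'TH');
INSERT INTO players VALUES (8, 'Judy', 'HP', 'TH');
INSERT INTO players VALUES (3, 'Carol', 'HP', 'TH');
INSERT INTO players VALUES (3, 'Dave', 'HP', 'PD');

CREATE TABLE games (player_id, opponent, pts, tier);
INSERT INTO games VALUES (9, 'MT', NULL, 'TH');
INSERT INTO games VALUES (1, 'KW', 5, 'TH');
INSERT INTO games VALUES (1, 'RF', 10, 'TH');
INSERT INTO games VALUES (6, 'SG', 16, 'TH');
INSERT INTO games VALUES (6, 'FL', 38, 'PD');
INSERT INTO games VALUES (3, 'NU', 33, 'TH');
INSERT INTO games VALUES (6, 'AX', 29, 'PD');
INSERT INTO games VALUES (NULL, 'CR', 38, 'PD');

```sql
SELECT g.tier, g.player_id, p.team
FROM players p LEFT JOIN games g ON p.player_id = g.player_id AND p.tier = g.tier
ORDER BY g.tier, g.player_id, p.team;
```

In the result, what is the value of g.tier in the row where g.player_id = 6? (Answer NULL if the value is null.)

LEFT JOIN keeps every row from `players`; unmatched rows get NULL for `games`'s columns.
Matching on p.player_id = g.player_id AND p.tier = g.tier. A NULL in a compared column never satisfies the condition.
- p row (player_id=NULL, tier=PD): no match → kept, g columns NULL.
- p row (player_id=8, tier=TH): no match → kept, g columns NULL.
- p row (player_id=6, tier=TH): matches 1 g row(s) → 1 output row(s).
- p row (player_id=1, tier=TH): matches 2 g row(s) → 2 output row(s).
- p row (player_id=8, tier=TH): no match → kept, g columns NULL.
- p row (player_id=3, tier=TH): matches 1 g row(s) → 1 output row(s).
- p row (player_id=3, tier=PD): no match → kept, g columns NULL.

TH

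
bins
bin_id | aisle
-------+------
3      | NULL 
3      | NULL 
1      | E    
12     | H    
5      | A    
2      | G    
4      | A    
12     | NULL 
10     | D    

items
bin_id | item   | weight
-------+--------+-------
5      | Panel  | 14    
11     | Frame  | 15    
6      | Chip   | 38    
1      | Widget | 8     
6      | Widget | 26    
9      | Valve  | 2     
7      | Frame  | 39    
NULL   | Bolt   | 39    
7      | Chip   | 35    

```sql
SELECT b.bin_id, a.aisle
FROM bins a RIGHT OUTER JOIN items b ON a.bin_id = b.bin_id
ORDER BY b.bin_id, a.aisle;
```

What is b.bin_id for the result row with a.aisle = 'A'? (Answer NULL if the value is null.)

5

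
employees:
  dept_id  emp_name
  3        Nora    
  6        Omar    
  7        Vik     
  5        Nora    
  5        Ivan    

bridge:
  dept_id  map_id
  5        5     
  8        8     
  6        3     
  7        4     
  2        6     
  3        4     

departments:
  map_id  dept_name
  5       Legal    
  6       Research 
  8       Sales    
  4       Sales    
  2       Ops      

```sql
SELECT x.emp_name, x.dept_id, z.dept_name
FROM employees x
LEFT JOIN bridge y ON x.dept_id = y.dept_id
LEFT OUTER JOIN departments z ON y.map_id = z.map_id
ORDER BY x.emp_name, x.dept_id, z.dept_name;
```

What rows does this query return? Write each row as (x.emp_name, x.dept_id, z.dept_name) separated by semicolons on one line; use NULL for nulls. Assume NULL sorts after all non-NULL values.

(Ivan, 5, Legal); (Nora, 3, Sales); (Nora, 5, Legal); (Omar, 6, NULL); (Vik, 7, Sales)

Step 1 — x LEFT JOIN y on dept_id → 5 row(s).
Then LEFT JOIN `departments z` on map_id: each of those 5 rows is kept; rows whose y.map_id has no match in z get NULL for z's columns.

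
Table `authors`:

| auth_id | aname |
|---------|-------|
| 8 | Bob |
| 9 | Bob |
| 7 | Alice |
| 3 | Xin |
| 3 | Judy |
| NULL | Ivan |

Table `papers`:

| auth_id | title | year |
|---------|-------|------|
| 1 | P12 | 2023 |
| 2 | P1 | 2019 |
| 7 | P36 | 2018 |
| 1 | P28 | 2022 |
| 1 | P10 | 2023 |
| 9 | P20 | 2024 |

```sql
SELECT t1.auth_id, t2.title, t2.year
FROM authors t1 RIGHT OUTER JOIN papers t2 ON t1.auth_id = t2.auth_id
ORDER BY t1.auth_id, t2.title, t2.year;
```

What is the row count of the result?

6

RIGHT JOIN keeps every row from `papers`; unmatched rows get NULL for `authors`'s columns.
Matching on t1.auth_id = t2.auth_id. A NULL in a compared column never satisfies the condition.
Matched pairs: 2; unmatched t2 rows kept: 4.
Total: 2 matched + 4 padded = 6 rows.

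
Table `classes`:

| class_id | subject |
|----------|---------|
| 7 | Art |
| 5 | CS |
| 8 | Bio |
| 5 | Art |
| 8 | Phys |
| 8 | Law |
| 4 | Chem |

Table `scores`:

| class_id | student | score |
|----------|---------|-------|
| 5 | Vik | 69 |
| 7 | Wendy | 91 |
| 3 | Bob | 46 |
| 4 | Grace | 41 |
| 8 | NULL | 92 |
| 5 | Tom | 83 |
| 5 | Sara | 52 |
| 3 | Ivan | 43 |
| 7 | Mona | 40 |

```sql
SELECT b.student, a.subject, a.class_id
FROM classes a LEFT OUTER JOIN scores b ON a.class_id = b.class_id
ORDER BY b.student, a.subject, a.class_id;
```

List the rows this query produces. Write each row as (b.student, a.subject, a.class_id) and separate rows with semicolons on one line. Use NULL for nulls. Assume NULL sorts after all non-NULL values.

(Grace, Chem, 4); (Mona, Art, 7); (Sara, Art, 5); (Sara, CS, 5); (Tom, Art, 5); (Tom, CS, 5); (Vik, Art, 5); (Vik, CS, 5); (Wendy, Art, 7); (NULL, Bio, 8); (NULL, Law, 8); (NULL, Phys, 8)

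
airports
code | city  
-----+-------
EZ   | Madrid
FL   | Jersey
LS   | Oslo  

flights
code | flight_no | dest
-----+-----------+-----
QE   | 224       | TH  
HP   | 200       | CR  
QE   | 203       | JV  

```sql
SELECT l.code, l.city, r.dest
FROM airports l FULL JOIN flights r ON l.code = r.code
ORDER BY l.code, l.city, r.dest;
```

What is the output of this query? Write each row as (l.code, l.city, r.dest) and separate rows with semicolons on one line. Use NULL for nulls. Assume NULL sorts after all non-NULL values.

(EZ, Madrid, NULL); (FL, Jersey, NULL); (LS, Oslo, NULL); (NULL, NULL, CR); (NULL, NULL, JV); (NULL, NULL, TH)

FULL OUTER JOIN keeps every row from both sides; unmatched rows get NULL for the other side's columns.
Matching on l.code = r.code.
- code=EZ: no r row matches, row kept with r columns NULL.
- code=FL: no r row matches, row kept with r columns NULL.
- code=LS: no r row matches, row kept with r columns NULL.
- 3 r row(s) had no l match → kept, l columns NULL.
After projecting and ordering:
l.code | l.city | r.dest
EZ | Madrid | NULL
FL | Jersey | NULL
LS | Oslo | NULL
NULL | NULL | CR
NULL | NULL | JV
NULL | NULL | TH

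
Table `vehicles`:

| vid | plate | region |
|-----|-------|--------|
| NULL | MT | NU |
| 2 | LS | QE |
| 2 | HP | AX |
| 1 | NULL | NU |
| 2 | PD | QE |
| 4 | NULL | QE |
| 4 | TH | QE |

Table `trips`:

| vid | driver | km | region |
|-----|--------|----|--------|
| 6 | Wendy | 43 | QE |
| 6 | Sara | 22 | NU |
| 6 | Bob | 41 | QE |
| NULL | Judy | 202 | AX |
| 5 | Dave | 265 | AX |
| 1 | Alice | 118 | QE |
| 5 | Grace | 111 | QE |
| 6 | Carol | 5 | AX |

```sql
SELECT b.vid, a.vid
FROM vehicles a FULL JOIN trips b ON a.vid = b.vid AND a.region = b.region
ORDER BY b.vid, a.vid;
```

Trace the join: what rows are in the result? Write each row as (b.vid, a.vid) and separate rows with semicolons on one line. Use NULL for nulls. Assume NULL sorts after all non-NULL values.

(1, NULL); (5, NULL); (5, NULL); (6, NULL); (6, NULL); (6, NULL); (6, NULL); (NULL, 1); (NULL, 2); (NULL, 2); (NULL, 2); (NULL, 4); (NULL, 4); (NULL, NULL); (NULL, NULL)

FULL OUTER JOIN keeps every row from both sides; unmatched rows get NULL for the other side's columns.
Matching on a.vid = b.vid AND a.region = b.region. A NULL in a compared column never satisfies the condition.
- vid=NULL, region=NU: no b row matches, row kept with b columns NULL.
- vid=2, region=QE: no b row matches, row kept with b columns NULL.
- vid=2, region=AX: no b row matches, row kept with b columns NULL.
- vid=1, region=NU: no b row matches, row kept with b columns NULL.
- vid=2, region=QE: no b row matches, row kept with b columns NULL.
- vid=4, region=QE: no b row matches, row kept with b columns NULL.
- vid=4, region=QE: no b row matches, row kept with b columns NULL.
- 8 b row(s) had no a match → kept, a columns NULL.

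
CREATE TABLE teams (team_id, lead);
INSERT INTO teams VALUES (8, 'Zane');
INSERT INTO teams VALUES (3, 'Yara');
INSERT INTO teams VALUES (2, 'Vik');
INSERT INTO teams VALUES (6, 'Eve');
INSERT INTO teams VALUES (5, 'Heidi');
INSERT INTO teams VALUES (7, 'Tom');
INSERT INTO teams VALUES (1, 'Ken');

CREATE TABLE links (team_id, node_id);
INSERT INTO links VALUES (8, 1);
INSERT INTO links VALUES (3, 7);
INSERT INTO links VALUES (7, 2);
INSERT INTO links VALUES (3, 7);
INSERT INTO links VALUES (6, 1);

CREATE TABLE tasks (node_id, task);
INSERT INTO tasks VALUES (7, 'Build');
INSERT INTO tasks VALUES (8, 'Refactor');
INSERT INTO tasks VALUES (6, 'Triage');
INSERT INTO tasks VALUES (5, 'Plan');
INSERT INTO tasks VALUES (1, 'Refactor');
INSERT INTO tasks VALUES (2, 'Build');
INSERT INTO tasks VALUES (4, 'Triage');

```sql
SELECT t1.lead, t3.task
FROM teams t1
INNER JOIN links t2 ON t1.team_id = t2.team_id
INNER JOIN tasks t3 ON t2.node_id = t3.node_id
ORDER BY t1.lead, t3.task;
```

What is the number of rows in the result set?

Joins associate left-to-right: teams INNER JOIN links on team_id gives 5 intermediate row(s).
Then INNER JOIN `tasks t3` on node_id: keep only rows whose t2.node_id appears in t3.
Result: 5 row(s).

5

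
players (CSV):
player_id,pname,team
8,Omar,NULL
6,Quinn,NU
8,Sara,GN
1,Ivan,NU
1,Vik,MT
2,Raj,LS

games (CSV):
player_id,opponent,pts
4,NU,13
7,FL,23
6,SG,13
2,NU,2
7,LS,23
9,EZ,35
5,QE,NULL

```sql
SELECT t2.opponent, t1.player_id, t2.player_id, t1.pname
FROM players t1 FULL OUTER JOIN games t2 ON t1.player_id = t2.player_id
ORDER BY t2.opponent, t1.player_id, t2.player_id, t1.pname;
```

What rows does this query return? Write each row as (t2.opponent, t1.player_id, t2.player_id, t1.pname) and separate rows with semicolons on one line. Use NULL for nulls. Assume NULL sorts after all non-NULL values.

FULL OUTER JOIN keeps every row from both sides; unmatched rows get NULL for the other side's columns.
Matching on t1.player_id = t2.player_id.
Matched pairs: 2; unmatched t1 rows kept: 4; unmatched t2 rows kept: 5.

(EZ, NULL, 9, NULL); (FL, NULL, 7, NULL); (LS, NULL, 7, NULL); (NU, 2, 2, Raj); (NU, NULL, 4, NULL); (QE, NULL, 5, NULL); (SG, 6, 6, Quinn); (NULL, 1, NULL, Ivan); (NULL, 1, NULL, Vik); (NULL, 8, NULL, Omar); (NULL, 8, NULL, Sara)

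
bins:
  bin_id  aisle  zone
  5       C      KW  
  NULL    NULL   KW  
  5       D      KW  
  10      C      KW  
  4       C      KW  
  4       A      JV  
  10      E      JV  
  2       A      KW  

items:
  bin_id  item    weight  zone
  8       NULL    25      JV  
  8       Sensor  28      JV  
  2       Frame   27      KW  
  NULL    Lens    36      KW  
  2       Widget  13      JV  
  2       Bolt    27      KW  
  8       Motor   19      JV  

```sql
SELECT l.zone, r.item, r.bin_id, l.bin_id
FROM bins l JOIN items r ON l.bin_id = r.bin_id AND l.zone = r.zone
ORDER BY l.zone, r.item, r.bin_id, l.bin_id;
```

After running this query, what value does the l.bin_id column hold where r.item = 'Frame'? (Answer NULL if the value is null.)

2

INNER JOIN keeps only pairs where the ON condition holds.
Matching on l.bin_id = r.bin_id AND l.zone = r.zone. A NULL in a compared column never satisfies the condition.
Matched pairs: 2.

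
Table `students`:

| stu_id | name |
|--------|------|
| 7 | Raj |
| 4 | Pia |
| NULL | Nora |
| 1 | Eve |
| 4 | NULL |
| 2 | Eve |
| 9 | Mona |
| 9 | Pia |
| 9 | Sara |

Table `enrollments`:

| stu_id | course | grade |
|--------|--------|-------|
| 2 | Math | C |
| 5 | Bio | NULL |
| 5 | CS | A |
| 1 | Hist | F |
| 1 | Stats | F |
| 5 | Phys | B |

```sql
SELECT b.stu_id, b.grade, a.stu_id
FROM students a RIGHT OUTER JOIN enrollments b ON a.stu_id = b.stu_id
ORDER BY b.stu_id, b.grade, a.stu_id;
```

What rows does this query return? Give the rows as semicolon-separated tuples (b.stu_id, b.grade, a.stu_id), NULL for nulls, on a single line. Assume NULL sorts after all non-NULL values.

(1, F, 1); (1, F, 1); (2, C, 2); (5, A, NULL); (5, B, NULL); (5, NULL, NULL)

RIGHT JOIN keeps every row from `enrollments`; unmatched rows get NULL for `students`'s columns.
Matching on a.stu_id = b.stu_id. A NULL in a compared column never satisfies the condition.
Matched pairs: 3; unmatched b rows kept: 3.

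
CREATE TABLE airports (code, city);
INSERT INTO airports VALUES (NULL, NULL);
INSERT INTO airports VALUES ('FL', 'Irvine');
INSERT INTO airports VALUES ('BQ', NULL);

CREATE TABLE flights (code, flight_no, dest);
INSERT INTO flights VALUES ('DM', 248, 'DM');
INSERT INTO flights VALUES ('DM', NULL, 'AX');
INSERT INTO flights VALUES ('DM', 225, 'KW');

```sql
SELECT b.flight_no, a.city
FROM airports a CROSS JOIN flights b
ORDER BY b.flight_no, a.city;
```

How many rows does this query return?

9

CROSS JOIN pairs every row of `airports` with every row of `flights`: 3 × 3 = 9 rows.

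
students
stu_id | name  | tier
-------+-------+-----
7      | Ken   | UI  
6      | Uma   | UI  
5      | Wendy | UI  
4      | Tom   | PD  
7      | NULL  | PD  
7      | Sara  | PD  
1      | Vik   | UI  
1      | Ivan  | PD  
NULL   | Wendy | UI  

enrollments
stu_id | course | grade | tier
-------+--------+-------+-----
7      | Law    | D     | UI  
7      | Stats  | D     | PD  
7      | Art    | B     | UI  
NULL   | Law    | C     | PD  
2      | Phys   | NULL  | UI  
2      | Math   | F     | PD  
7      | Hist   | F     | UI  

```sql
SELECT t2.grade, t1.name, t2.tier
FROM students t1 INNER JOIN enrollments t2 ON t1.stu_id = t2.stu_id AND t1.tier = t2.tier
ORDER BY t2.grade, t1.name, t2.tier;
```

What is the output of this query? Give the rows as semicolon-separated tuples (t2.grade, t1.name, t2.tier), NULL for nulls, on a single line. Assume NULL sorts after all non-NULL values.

INNER JOIN keeps only pairs where the ON condition holds.
Matching on t1.stu_id = t2.stu_id AND t1.tier = t2.tier. A NULL in a compared column never satisfies the condition.
Matched pairs: 5.

(B, Ken, UI); (D, Ken, UI); (D, Sara, PD); (D, NULL, PD); (F, Ken, UI)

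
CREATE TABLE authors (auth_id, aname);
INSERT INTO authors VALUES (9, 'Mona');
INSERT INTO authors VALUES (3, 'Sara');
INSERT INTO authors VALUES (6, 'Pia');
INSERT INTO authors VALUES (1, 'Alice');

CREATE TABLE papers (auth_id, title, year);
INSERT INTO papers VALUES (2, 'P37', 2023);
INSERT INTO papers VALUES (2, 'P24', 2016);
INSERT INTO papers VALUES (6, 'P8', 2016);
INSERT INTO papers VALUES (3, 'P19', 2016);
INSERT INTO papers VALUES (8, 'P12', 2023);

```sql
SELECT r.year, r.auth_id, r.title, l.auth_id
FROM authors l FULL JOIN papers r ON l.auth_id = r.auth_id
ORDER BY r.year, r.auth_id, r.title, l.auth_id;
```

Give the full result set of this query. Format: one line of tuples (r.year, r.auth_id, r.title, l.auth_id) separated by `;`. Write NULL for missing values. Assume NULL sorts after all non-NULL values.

(2016, 2, P24, NULL); (2016, 3, P19, 3); (2016, 6, P8, 6); (2023, 2, P37, NULL); (2023, 8, P12, NULL); (NULL, NULL, NULL, 1); (NULL, NULL, NULL, 9)

FULL OUTER JOIN keeps every row from both sides; unmatched rows get NULL for the other side's columns.
Matching on l.auth_id = r.auth_id.
- auth_id=9: no r row matches, row kept with r columns NULL.
- auth_id=3: 1 matching r row(s), so 1 row(s) emitted.
- auth_id=6: 1 matching r row(s), so 1 row(s) emitted.
- auth_id=1: no r row matches, row kept with r columns NULL.
- 3 r row(s) had no l match → kept, l columns NULL.
After projecting and ordering:
r.year | r.auth_id | r.title | l.auth_id
2016 | 2 | P24 | NULL
2016 | 3 | P19 | 3
2016 | 6 | P8 | 6
2023 | 2 | P37 | NULL
2023 | 8 | P12 | NULL
NULL | NULL | NULL | 1
NULL | NULL | NULL | 9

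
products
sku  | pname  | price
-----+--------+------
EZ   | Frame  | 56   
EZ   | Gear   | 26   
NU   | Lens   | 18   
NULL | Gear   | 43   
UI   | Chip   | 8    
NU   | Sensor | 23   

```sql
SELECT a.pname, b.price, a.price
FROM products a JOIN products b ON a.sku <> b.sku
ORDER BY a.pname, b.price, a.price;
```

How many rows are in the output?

16

INNER JOIN keeps only pairs where the ON condition holds.
Matching on a.sku <> b.sku. A NULL in a compared column never satisfies the condition.
- a[0] sku=EZ → 3 match(es) in b → 3 row(s).
- a[1] sku=EZ → 3 match(es) in b → 3 row(s).
- a[2] sku=NU → 3 match(es) in b → 3 row(s).
- a[3] sku=NULL → no match; dropped.
- a[4] sku=UI → 4 match(es) in b → 4 row(s).
- a[5] sku=NU → 3 match(es) in b → 3 row(s).
Total: 16 rows.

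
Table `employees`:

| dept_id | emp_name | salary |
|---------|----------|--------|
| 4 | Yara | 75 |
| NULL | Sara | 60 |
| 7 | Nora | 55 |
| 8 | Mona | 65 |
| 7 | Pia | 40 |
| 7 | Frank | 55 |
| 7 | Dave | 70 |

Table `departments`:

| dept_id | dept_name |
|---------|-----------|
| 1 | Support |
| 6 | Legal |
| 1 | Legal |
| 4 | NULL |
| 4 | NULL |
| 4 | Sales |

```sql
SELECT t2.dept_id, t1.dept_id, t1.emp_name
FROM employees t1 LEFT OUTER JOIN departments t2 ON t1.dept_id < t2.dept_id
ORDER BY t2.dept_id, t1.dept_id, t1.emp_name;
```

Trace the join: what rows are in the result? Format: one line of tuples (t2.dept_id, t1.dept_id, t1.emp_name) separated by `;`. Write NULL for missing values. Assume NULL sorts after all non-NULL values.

(6, 4, Yara); (NULL, 7, Dave); (NULL, 7, Frank); (NULL, 7, Nora); (NULL, 7, Pia); (NULL, 8, Mona); (NULL, NULL, Sara)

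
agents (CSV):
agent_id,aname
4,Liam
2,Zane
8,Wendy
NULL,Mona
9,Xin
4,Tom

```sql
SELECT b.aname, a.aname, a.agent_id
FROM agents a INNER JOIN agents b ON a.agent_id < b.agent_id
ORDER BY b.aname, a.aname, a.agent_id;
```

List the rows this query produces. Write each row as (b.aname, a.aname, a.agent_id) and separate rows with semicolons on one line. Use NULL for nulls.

INNER JOIN keeps only pairs where the ON condition holds.
Matching on a.agent_id < b.agent_id. A NULL in a compared column never satisfies the condition.
- a[0] agent_id=4 → 2 match(es) in b → 2 row(s).
- a[1] agent_id=2 → 4 match(es) in b → 4 row(s).
- a[2] agent_id=8 → 1 match(es) in b → 1 row(s).
- a[3] agent_id=NULL → no match; dropped.
- a[4] agent_id=9 → no match; dropped.
- a[5] agent_id=4 → 2 match(es) in b → 2 row(s).
After projecting and ordering:
b.aname | a.aname | a.agent_id
Liam | Zane | 2
Tom | Zane | 2
Wendy | Liam | 4
Wendy | Tom | 4
Wendy | Zane | 2
Xin | Liam | 4
Xin | Tom | 4
Xin | Wendy | 8
Xin | Zane | 2

(Liam, Zane, 2); (Tom, Zane, 2); (Wendy, Liam, 4); (Wendy, Tom, 4); (Wendy, Zane, 2); (Xin, Liam, 4); (Xin, Tom, 4); (Xin, Wendy, 8); (Xin, Zane, 2)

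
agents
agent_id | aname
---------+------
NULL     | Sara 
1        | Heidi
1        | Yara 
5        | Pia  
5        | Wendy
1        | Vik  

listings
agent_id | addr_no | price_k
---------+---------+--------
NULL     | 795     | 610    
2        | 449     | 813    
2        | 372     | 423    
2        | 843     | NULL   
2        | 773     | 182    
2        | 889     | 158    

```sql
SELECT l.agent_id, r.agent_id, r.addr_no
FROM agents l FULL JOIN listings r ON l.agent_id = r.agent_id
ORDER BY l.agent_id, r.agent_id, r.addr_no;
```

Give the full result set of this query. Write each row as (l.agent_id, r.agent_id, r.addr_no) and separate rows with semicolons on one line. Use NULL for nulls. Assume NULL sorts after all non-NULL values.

(1, NULL, NULL); (1, NULL, NULL); (1, NULL, NULL); (5, NULL, NULL); (5, NULL, NULL); (NULL, 2, 372); (NULL, 2, 449); (NULL, 2, 773); (NULL, 2, 843); (NULL, 2, 889); (NULL, NULL, 795); (NULL, NULL, NULL)

FULL OUTER JOIN keeps every row from both sides; unmatched rows get NULL for the other side's columns.
Matching on l.agent_id = r.agent_id. A NULL in a compared column never satisfies the condition.
- l[0] agent_id=NULL → no match; kept with NULLs on the r side.
- l[1] agent_id=1 → no match; kept with NULLs on the r side.
- l[2] agent_id=1 → no match; kept with NULLs on the r side.
- l[3] agent_id=5 → no match; kept with NULLs on the r side.
- l[4] agent_id=5 → no match; kept with NULLs on the r side.
- l[5] agent_id=1 → no match; kept with NULLs on the r side.
- plus 6 unmatched r row(s), each kept with NULL l columns.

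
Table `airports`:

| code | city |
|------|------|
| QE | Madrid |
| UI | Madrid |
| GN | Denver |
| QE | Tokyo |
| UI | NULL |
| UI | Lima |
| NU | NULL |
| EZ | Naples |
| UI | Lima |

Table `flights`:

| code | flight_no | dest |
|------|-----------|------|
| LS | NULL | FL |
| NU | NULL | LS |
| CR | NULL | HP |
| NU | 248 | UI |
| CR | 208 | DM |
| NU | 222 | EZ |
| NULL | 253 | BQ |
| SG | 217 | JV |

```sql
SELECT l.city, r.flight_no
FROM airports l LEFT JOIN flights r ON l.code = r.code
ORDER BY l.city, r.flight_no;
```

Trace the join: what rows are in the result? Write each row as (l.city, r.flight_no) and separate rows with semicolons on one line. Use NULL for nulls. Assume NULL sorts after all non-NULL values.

LEFT JOIN keeps every row from `airports`; unmatched rows get NULL for `flights`'s columns.
Matching on l.code = r.code. A NULL in a compared column never satisfies the condition.
- l (code=QE) has no partner → padded with NULL.
- l (code=UI) has no partner → padded with NULL.
- l (code=GN) has no partner → padded with NULL.
- l (code=QE) has no partner → padded with NULL.
- l (code=UI) has no partner → padded with NULL.
- l (code=UI) has no partner → padded with NULL.
- l (code=NU) pairs with 3 row(s) of r.
- l (code=EZ) has no partner → padded with NULL.
- l (code=UI) has no partner → padded with NULL.

(Denver, NULL); (Lima, NULL); (Lima, NULL); (Madrid, NULL); (Madrid, NULL); (Naples, NULL); (Tokyo, NULL); (NULL, 222); (NULL, 248); (NULL, NULL); (NULL, NULL)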